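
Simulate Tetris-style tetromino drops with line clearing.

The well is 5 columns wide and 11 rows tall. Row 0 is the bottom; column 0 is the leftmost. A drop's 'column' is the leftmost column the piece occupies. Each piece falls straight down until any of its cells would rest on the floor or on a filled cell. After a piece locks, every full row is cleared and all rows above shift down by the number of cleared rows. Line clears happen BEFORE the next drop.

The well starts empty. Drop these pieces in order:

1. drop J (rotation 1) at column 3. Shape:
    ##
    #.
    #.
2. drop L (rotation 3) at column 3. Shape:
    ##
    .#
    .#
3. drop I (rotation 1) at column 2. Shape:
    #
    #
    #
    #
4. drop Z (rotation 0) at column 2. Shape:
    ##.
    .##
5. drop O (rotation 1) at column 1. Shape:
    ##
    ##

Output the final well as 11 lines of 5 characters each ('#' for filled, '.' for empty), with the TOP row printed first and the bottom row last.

Drop 1: J rot1 at col 3 lands with bottom-row=0; cleared 0 line(s) (total 0); column heights now [0 0 0 3 3], max=3
Drop 2: L rot3 at col 3 lands with bottom-row=3; cleared 0 line(s) (total 0); column heights now [0 0 0 6 6], max=6
Drop 3: I rot1 at col 2 lands with bottom-row=0; cleared 0 line(s) (total 0); column heights now [0 0 4 6 6], max=6
Drop 4: Z rot0 at col 2 lands with bottom-row=6; cleared 0 line(s) (total 0); column heights now [0 0 8 8 7], max=8
Drop 5: O rot1 at col 1 lands with bottom-row=8; cleared 0 line(s) (total 0); column heights now [0 10 10 8 7], max=10

Answer: .....
.##..
.##..
..##.
...##
...##
....#
..#.#
..###
..##.
..##.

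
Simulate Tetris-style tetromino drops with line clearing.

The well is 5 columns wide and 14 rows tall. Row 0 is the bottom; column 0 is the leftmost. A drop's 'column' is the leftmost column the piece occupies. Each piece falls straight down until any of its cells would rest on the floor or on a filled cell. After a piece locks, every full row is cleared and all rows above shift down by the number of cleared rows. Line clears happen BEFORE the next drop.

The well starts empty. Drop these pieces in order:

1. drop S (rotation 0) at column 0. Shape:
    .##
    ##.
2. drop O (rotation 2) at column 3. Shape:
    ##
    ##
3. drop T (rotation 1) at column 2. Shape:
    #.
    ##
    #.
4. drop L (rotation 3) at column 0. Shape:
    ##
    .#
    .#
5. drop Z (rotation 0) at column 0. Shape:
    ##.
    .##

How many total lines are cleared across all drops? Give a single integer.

Answer: 0

Derivation:
Drop 1: S rot0 at col 0 lands with bottom-row=0; cleared 0 line(s) (total 0); column heights now [1 2 2 0 0], max=2
Drop 2: O rot2 at col 3 lands with bottom-row=0; cleared 0 line(s) (total 0); column heights now [1 2 2 2 2], max=2
Drop 3: T rot1 at col 2 lands with bottom-row=2; cleared 0 line(s) (total 0); column heights now [1 2 5 4 2], max=5
Drop 4: L rot3 at col 0 lands with bottom-row=2; cleared 0 line(s) (total 0); column heights now [5 5 5 4 2], max=5
Drop 5: Z rot0 at col 0 lands with bottom-row=5; cleared 0 line(s) (total 0); column heights now [7 7 6 4 2], max=7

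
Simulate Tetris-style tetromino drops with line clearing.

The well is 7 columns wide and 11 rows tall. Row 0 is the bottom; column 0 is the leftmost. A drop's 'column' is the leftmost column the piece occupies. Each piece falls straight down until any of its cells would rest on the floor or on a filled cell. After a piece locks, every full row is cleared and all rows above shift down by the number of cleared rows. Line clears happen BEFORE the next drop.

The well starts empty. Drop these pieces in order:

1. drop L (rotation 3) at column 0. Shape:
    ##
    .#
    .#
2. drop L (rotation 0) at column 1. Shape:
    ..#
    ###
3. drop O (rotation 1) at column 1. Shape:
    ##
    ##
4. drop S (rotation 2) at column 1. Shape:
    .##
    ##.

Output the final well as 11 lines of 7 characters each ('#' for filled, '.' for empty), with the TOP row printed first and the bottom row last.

Answer: .......
.......
.......
..##...
.##....
.##....
.###...
.###...
##.....
.#.....
.#.....

Derivation:
Drop 1: L rot3 at col 0 lands with bottom-row=0; cleared 0 line(s) (total 0); column heights now [3 3 0 0 0 0 0], max=3
Drop 2: L rot0 at col 1 lands with bottom-row=3; cleared 0 line(s) (total 0); column heights now [3 4 4 5 0 0 0], max=5
Drop 3: O rot1 at col 1 lands with bottom-row=4; cleared 0 line(s) (total 0); column heights now [3 6 6 5 0 0 0], max=6
Drop 4: S rot2 at col 1 lands with bottom-row=6; cleared 0 line(s) (total 0); column heights now [3 7 8 8 0 0 0], max=8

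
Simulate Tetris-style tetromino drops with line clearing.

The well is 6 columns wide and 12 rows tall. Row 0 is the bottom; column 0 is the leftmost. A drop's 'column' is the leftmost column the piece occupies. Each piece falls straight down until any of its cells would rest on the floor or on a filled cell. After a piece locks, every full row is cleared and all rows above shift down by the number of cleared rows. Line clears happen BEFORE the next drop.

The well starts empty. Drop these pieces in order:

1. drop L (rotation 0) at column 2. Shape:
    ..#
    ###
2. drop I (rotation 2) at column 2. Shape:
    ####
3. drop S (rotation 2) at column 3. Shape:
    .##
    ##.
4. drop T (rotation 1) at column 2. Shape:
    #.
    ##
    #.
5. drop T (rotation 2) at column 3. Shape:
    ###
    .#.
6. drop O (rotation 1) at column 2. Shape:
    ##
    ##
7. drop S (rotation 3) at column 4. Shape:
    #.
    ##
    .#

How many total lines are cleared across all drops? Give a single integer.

Drop 1: L rot0 at col 2 lands with bottom-row=0; cleared 0 line(s) (total 0); column heights now [0 0 1 1 2 0], max=2
Drop 2: I rot2 at col 2 lands with bottom-row=2; cleared 0 line(s) (total 0); column heights now [0 0 3 3 3 3], max=3
Drop 3: S rot2 at col 3 lands with bottom-row=3; cleared 0 line(s) (total 0); column heights now [0 0 3 4 5 5], max=5
Drop 4: T rot1 at col 2 lands with bottom-row=3; cleared 0 line(s) (total 0); column heights now [0 0 6 5 5 5], max=6
Drop 5: T rot2 at col 3 lands with bottom-row=5; cleared 0 line(s) (total 0); column heights now [0 0 6 7 7 7], max=7
Drop 6: O rot1 at col 2 lands with bottom-row=7; cleared 0 line(s) (total 0); column heights now [0 0 9 9 7 7], max=9
Drop 7: S rot3 at col 4 lands with bottom-row=7; cleared 0 line(s) (total 0); column heights now [0 0 9 9 10 9], max=10

Answer: 0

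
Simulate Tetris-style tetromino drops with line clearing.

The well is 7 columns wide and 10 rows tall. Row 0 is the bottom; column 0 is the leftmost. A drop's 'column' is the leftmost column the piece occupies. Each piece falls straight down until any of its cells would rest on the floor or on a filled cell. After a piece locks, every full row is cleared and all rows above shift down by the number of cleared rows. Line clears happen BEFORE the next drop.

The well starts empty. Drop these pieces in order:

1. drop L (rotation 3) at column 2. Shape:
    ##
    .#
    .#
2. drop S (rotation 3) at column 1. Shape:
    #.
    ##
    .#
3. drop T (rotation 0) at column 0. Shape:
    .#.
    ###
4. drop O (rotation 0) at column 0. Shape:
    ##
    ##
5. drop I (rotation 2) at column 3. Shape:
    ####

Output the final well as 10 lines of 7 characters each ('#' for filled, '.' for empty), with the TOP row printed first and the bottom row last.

Drop 1: L rot3 at col 2 lands with bottom-row=0; cleared 0 line(s) (total 0); column heights now [0 0 3 3 0 0 0], max=3
Drop 2: S rot3 at col 1 lands with bottom-row=3; cleared 0 line(s) (total 0); column heights now [0 6 5 3 0 0 0], max=6
Drop 3: T rot0 at col 0 lands with bottom-row=6; cleared 0 line(s) (total 0); column heights now [7 8 7 3 0 0 0], max=8
Drop 4: O rot0 at col 0 lands with bottom-row=8; cleared 0 line(s) (total 0); column heights now [10 10 7 3 0 0 0], max=10
Drop 5: I rot2 at col 3 lands with bottom-row=3; cleared 0 line(s) (total 0); column heights now [10 10 7 4 4 4 4], max=10

Answer: ##.....
##.....
.#.....
###....
.#.....
.##....
..#####
..##...
...#...
...#...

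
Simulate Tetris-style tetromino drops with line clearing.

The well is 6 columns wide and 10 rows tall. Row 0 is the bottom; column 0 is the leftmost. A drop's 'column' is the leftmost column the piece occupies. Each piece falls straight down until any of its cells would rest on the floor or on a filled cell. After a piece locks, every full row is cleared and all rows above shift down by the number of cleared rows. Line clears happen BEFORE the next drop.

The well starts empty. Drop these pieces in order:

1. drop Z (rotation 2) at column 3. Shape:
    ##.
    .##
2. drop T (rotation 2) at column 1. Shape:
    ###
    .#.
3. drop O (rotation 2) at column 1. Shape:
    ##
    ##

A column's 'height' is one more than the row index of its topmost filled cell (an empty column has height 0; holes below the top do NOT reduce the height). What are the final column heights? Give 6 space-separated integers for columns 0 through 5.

Drop 1: Z rot2 at col 3 lands with bottom-row=0; cleared 0 line(s) (total 0); column heights now [0 0 0 2 2 1], max=2
Drop 2: T rot2 at col 1 lands with bottom-row=1; cleared 0 line(s) (total 0); column heights now [0 3 3 3 2 1], max=3
Drop 3: O rot2 at col 1 lands with bottom-row=3; cleared 0 line(s) (total 0); column heights now [0 5 5 3 2 1], max=5

Answer: 0 5 5 3 2 1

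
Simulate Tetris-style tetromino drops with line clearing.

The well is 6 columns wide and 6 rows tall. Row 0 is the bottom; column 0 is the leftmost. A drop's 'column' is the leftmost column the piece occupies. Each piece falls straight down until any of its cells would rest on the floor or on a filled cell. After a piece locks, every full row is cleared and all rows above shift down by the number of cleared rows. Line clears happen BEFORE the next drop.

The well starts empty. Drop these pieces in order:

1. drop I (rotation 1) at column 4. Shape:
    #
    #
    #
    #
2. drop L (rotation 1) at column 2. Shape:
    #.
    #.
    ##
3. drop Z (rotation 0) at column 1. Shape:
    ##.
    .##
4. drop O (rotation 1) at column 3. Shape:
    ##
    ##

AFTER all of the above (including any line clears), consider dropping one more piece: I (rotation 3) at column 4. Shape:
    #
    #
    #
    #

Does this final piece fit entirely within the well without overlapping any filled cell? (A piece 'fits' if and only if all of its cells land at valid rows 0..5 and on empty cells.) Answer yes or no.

Drop 1: I rot1 at col 4 lands with bottom-row=0; cleared 0 line(s) (total 0); column heights now [0 0 0 0 4 0], max=4
Drop 2: L rot1 at col 2 lands with bottom-row=0; cleared 0 line(s) (total 0); column heights now [0 0 3 1 4 0], max=4
Drop 3: Z rot0 at col 1 lands with bottom-row=3; cleared 0 line(s) (total 0); column heights now [0 5 5 4 4 0], max=5
Drop 4: O rot1 at col 3 lands with bottom-row=4; cleared 0 line(s) (total 0); column heights now [0 5 5 6 6 0], max=6
Test piece I rot3 at col 4 (width 1): heights before test = [0 5 5 6 6 0]; fits = False

Answer: no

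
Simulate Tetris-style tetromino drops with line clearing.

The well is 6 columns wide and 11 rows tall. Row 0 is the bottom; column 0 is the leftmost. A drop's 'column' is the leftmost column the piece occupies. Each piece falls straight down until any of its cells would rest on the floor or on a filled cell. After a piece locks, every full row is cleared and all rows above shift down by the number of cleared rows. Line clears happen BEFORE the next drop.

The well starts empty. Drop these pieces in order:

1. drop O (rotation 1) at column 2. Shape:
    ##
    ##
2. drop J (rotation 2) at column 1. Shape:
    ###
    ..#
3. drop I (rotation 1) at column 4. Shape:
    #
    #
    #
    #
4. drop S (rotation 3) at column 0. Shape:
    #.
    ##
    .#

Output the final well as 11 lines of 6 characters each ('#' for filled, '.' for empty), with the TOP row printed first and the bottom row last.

Answer: ......
......
......
......
#.....
##....
.#....
.####.
...##.
..###.
..###.

Derivation:
Drop 1: O rot1 at col 2 lands with bottom-row=0; cleared 0 line(s) (total 0); column heights now [0 0 2 2 0 0], max=2
Drop 2: J rot2 at col 1 lands with bottom-row=2; cleared 0 line(s) (total 0); column heights now [0 4 4 4 0 0], max=4
Drop 3: I rot1 at col 4 lands with bottom-row=0; cleared 0 line(s) (total 0); column heights now [0 4 4 4 4 0], max=4
Drop 4: S rot3 at col 0 lands with bottom-row=4; cleared 0 line(s) (total 0); column heights now [7 6 4 4 4 0], max=7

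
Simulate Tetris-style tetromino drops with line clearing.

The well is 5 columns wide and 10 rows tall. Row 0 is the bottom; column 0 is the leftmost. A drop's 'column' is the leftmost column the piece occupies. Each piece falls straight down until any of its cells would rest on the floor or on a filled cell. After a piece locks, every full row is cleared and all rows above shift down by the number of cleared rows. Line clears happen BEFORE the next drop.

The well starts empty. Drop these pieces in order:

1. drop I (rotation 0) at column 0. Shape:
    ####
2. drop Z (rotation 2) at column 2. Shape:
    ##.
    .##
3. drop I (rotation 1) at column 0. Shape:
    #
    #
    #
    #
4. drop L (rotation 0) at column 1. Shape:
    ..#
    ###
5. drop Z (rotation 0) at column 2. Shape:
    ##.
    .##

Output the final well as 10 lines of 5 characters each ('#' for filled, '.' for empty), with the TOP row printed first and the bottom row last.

Answer: .....
.....
.....
..##.
...##
#..#.
####.
#.##.
#..##
####.

Derivation:
Drop 1: I rot0 at col 0 lands with bottom-row=0; cleared 0 line(s) (total 0); column heights now [1 1 1 1 0], max=1
Drop 2: Z rot2 at col 2 lands with bottom-row=1; cleared 0 line(s) (total 0); column heights now [1 1 3 3 2], max=3
Drop 3: I rot1 at col 0 lands with bottom-row=1; cleared 0 line(s) (total 0); column heights now [5 1 3 3 2], max=5
Drop 4: L rot0 at col 1 lands with bottom-row=3; cleared 0 line(s) (total 0); column heights now [5 4 4 5 2], max=5
Drop 5: Z rot0 at col 2 lands with bottom-row=5; cleared 0 line(s) (total 0); column heights now [5 4 7 7 6], max=7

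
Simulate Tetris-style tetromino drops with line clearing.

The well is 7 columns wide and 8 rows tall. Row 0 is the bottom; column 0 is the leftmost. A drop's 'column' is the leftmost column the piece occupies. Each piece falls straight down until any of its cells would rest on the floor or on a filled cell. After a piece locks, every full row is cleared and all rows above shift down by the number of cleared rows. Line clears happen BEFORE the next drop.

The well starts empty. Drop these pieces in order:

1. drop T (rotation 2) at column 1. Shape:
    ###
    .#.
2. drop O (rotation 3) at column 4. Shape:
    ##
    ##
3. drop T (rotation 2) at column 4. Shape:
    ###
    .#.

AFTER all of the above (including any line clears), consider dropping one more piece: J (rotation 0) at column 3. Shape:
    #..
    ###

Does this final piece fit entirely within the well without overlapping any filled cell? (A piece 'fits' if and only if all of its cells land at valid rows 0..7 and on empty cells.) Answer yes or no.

Drop 1: T rot2 at col 1 lands with bottom-row=0; cleared 0 line(s) (total 0); column heights now [0 2 2 2 0 0 0], max=2
Drop 2: O rot3 at col 4 lands with bottom-row=0; cleared 0 line(s) (total 0); column heights now [0 2 2 2 2 2 0], max=2
Drop 3: T rot2 at col 4 lands with bottom-row=2; cleared 0 line(s) (total 0); column heights now [0 2 2 2 4 4 4], max=4
Test piece J rot0 at col 3 (width 3): heights before test = [0 2 2 2 4 4 4]; fits = True

Answer: yes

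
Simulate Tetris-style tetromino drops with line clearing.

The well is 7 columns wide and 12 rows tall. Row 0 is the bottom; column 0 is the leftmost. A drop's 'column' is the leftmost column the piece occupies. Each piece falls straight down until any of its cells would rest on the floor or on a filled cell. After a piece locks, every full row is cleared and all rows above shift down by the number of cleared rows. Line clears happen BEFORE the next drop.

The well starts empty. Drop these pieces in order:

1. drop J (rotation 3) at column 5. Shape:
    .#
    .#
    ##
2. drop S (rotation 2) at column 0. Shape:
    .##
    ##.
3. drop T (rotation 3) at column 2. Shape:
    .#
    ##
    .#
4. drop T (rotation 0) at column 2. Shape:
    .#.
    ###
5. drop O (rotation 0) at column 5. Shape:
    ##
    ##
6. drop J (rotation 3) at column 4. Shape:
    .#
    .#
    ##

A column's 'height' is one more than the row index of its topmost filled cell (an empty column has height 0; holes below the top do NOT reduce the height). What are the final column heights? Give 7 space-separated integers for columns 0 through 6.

Answer: 1 2 5 6 6 8 5

Derivation:
Drop 1: J rot3 at col 5 lands with bottom-row=0; cleared 0 line(s) (total 0); column heights now [0 0 0 0 0 1 3], max=3
Drop 2: S rot2 at col 0 lands with bottom-row=0; cleared 0 line(s) (total 0); column heights now [1 2 2 0 0 1 3], max=3
Drop 3: T rot3 at col 2 lands with bottom-row=1; cleared 0 line(s) (total 0); column heights now [1 2 3 4 0 1 3], max=4
Drop 4: T rot0 at col 2 lands with bottom-row=4; cleared 0 line(s) (total 0); column heights now [1 2 5 6 5 1 3], max=6
Drop 5: O rot0 at col 5 lands with bottom-row=3; cleared 0 line(s) (total 0); column heights now [1 2 5 6 5 5 5], max=6
Drop 6: J rot3 at col 4 lands with bottom-row=5; cleared 0 line(s) (total 0); column heights now [1 2 5 6 6 8 5], max=8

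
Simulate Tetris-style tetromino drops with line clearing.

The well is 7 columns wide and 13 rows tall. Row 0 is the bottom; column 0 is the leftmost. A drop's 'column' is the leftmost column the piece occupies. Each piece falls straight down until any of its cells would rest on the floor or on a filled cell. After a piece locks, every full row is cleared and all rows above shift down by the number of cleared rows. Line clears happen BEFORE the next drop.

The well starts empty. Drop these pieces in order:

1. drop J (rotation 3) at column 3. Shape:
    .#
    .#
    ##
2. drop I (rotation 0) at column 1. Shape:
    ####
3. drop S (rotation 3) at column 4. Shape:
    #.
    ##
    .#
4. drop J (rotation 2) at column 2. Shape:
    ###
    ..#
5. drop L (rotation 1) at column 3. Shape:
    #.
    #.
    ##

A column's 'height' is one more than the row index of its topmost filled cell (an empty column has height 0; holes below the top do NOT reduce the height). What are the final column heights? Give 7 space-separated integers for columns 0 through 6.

Drop 1: J rot3 at col 3 lands with bottom-row=0; cleared 0 line(s) (total 0); column heights now [0 0 0 1 3 0 0], max=3
Drop 2: I rot0 at col 1 lands with bottom-row=3; cleared 0 line(s) (total 0); column heights now [0 4 4 4 4 0 0], max=4
Drop 3: S rot3 at col 4 lands with bottom-row=3; cleared 0 line(s) (total 0); column heights now [0 4 4 4 6 5 0], max=6
Drop 4: J rot2 at col 2 lands with bottom-row=6; cleared 0 line(s) (total 0); column heights now [0 4 8 8 8 5 0], max=8
Drop 5: L rot1 at col 3 lands with bottom-row=8; cleared 0 line(s) (total 0); column heights now [0 4 8 11 9 5 0], max=11

Answer: 0 4 8 11 9 5 0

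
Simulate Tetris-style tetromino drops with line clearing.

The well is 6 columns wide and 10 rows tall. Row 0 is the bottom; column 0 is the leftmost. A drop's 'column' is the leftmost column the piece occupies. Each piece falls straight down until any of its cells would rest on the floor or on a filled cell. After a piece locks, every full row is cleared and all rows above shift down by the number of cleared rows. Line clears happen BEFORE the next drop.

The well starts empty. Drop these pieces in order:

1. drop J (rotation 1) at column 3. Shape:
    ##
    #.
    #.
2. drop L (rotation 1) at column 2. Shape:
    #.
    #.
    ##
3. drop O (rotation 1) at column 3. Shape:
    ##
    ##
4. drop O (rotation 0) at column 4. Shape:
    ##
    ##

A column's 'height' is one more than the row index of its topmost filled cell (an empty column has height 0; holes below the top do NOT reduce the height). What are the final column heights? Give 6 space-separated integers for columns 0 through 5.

Drop 1: J rot1 at col 3 lands with bottom-row=0; cleared 0 line(s) (total 0); column heights now [0 0 0 3 3 0], max=3
Drop 2: L rot1 at col 2 lands with bottom-row=3; cleared 0 line(s) (total 0); column heights now [0 0 6 4 3 0], max=6
Drop 3: O rot1 at col 3 lands with bottom-row=4; cleared 0 line(s) (total 0); column heights now [0 0 6 6 6 0], max=6
Drop 4: O rot0 at col 4 lands with bottom-row=6; cleared 0 line(s) (total 0); column heights now [0 0 6 6 8 8], max=8

Answer: 0 0 6 6 8 8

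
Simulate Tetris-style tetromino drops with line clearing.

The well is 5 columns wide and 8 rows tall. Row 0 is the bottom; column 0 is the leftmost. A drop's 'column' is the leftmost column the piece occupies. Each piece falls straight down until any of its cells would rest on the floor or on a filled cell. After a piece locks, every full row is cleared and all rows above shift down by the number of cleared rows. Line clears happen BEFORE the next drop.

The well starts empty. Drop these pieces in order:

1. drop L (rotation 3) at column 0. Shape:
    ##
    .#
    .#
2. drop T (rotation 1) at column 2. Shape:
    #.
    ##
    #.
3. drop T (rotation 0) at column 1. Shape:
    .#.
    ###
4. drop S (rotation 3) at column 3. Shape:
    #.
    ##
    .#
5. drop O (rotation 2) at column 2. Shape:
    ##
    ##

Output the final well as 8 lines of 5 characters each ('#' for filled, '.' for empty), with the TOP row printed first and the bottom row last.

Answer: ..##.
..##.
...#.
..###
.####
###..
.###.
.##..

Derivation:
Drop 1: L rot3 at col 0 lands with bottom-row=0; cleared 0 line(s) (total 0); column heights now [3 3 0 0 0], max=3
Drop 2: T rot1 at col 2 lands with bottom-row=0; cleared 0 line(s) (total 0); column heights now [3 3 3 2 0], max=3
Drop 3: T rot0 at col 1 lands with bottom-row=3; cleared 0 line(s) (total 0); column heights now [3 4 5 4 0], max=5
Drop 4: S rot3 at col 3 lands with bottom-row=3; cleared 0 line(s) (total 0); column heights now [3 4 5 6 5], max=6
Drop 5: O rot2 at col 2 lands with bottom-row=6; cleared 0 line(s) (total 0); column heights now [3 4 8 8 5], max=8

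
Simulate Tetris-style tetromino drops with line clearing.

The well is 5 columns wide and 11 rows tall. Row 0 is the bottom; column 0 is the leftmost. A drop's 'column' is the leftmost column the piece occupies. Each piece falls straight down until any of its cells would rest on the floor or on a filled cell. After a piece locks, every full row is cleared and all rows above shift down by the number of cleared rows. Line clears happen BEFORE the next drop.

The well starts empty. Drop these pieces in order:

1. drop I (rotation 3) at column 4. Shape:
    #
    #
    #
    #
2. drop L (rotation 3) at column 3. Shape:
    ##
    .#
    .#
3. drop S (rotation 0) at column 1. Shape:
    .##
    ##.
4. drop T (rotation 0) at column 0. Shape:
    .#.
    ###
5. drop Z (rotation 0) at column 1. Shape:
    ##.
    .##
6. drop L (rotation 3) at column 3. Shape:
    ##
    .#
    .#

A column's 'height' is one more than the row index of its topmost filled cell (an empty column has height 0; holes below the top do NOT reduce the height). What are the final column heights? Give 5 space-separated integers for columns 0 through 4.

Drop 1: I rot3 at col 4 lands with bottom-row=0; cleared 0 line(s) (total 0); column heights now [0 0 0 0 4], max=4
Drop 2: L rot3 at col 3 lands with bottom-row=4; cleared 0 line(s) (total 0); column heights now [0 0 0 7 7], max=7
Drop 3: S rot0 at col 1 lands with bottom-row=6; cleared 0 line(s) (total 0); column heights now [0 7 8 8 7], max=8
Drop 4: T rot0 at col 0 lands with bottom-row=8; cleared 0 line(s) (total 0); column heights now [9 10 9 8 7], max=10
Drop 5: Z rot0 at col 1 lands with bottom-row=9; cleared 0 line(s) (total 0); column heights now [9 11 11 10 7], max=11
Drop 6: L rot3 at col 3 lands with bottom-row=8; cleared 0 line(s) (total 0); column heights now [9 11 11 11 11], max=11

Answer: 9 11 11 11 11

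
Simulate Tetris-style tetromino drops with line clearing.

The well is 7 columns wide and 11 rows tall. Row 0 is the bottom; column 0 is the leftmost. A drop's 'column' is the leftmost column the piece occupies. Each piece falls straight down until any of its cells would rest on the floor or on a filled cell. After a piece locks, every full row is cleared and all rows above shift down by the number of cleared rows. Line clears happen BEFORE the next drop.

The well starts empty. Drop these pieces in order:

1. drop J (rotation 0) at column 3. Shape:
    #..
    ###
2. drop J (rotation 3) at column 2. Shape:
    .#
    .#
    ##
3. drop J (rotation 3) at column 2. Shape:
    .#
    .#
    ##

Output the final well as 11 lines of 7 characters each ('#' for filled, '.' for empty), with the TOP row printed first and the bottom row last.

Drop 1: J rot0 at col 3 lands with bottom-row=0; cleared 0 line(s) (total 0); column heights now [0 0 0 2 1 1 0], max=2
Drop 2: J rot3 at col 2 lands with bottom-row=2; cleared 0 line(s) (total 0); column heights now [0 0 3 5 1 1 0], max=5
Drop 3: J rot3 at col 2 lands with bottom-row=5; cleared 0 line(s) (total 0); column heights now [0 0 6 8 1 1 0], max=8

Answer: .......
.......
.......
...#...
...#...
..##...
...#...
...#...
..##...
...#...
...###.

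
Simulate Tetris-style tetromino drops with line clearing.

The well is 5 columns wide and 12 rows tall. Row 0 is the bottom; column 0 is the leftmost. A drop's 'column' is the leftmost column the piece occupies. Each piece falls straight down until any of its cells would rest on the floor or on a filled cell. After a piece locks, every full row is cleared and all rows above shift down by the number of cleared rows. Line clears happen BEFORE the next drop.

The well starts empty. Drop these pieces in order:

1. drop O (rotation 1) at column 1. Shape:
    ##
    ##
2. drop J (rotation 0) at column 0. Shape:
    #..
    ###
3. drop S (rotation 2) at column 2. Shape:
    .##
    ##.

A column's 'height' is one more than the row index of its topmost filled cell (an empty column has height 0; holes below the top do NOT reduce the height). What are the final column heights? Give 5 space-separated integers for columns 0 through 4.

Answer: 4 3 4 5 5

Derivation:
Drop 1: O rot1 at col 1 lands with bottom-row=0; cleared 0 line(s) (total 0); column heights now [0 2 2 0 0], max=2
Drop 2: J rot0 at col 0 lands with bottom-row=2; cleared 0 line(s) (total 0); column heights now [4 3 3 0 0], max=4
Drop 3: S rot2 at col 2 lands with bottom-row=3; cleared 0 line(s) (total 0); column heights now [4 3 4 5 5], max=5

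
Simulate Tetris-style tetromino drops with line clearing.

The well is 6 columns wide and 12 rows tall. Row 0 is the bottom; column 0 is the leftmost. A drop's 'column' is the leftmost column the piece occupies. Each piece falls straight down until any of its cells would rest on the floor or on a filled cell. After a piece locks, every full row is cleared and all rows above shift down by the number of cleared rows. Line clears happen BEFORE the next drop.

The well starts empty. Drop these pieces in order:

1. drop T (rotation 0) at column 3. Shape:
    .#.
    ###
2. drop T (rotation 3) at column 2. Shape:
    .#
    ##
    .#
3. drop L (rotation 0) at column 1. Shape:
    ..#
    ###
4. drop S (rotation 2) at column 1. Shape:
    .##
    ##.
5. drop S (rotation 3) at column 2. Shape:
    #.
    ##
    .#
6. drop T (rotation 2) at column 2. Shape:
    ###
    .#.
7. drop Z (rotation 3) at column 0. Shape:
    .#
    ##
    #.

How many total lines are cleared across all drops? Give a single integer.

Drop 1: T rot0 at col 3 lands with bottom-row=0; cleared 0 line(s) (total 0); column heights now [0 0 0 1 2 1], max=2
Drop 2: T rot3 at col 2 lands with bottom-row=1; cleared 0 line(s) (total 0); column heights now [0 0 3 4 2 1], max=4
Drop 3: L rot0 at col 1 lands with bottom-row=4; cleared 0 line(s) (total 0); column heights now [0 5 5 6 2 1], max=6
Drop 4: S rot2 at col 1 lands with bottom-row=5; cleared 0 line(s) (total 0); column heights now [0 6 7 7 2 1], max=7
Drop 5: S rot3 at col 2 lands with bottom-row=7; cleared 0 line(s) (total 0); column heights now [0 6 10 9 2 1], max=10
Drop 6: T rot2 at col 2 lands with bottom-row=9; cleared 0 line(s) (total 0); column heights now [0 6 11 11 11 1], max=11
Drop 7: Z rot3 at col 0 lands with bottom-row=5; cleared 0 line(s) (total 0); column heights now [7 8 11 11 11 1], max=11

Answer: 0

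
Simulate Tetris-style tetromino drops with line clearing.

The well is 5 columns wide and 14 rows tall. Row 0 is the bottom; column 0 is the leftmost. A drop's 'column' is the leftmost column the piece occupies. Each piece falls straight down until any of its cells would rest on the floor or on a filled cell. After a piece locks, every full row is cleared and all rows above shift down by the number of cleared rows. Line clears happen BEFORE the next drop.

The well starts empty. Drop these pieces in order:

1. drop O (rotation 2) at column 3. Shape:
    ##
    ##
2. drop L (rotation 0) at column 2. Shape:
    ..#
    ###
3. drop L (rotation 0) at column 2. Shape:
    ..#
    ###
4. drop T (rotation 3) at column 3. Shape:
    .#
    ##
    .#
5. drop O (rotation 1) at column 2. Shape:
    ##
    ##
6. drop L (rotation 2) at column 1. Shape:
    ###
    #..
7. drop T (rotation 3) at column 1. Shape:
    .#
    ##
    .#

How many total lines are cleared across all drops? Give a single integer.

Drop 1: O rot2 at col 3 lands with bottom-row=0; cleared 0 line(s) (total 0); column heights now [0 0 0 2 2], max=2
Drop 2: L rot0 at col 2 lands with bottom-row=2; cleared 0 line(s) (total 0); column heights now [0 0 3 3 4], max=4
Drop 3: L rot0 at col 2 lands with bottom-row=4; cleared 0 line(s) (total 0); column heights now [0 0 5 5 6], max=6
Drop 4: T rot3 at col 3 lands with bottom-row=6; cleared 0 line(s) (total 0); column heights now [0 0 5 8 9], max=9
Drop 5: O rot1 at col 2 lands with bottom-row=8; cleared 0 line(s) (total 0); column heights now [0 0 10 10 9], max=10
Drop 6: L rot2 at col 1 lands with bottom-row=9; cleared 0 line(s) (total 0); column heights now [0 11 11 11 9], max=11
Drop 7: T rot3 at col 1 lands with bottom-row=11; cleared 0 line(s) (total 0); column heights now [0 13 14 11 9], max=14

Answer: 0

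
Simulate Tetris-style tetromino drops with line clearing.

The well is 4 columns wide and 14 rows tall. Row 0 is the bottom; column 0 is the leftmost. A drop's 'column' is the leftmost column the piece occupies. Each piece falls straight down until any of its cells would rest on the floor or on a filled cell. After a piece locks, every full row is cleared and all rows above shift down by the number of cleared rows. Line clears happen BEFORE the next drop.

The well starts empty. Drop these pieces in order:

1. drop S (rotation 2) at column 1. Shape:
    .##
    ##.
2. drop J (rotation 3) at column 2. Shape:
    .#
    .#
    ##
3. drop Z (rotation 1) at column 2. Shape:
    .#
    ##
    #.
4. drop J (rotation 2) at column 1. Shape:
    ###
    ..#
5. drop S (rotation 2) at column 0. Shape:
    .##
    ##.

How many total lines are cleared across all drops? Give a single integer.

Answer: 0

Derivation:
Drop 1: S rot2 at col 1 lands with bottom-row=0; cleared 0 line(s) (total 0); column heights now [0 1 2 2], max=2
Drop 2: J rot3 at col 2 lands with bottom-row=2; cleared 0 line(s) (total 0); column heights now [0 1 3 5], max=5
Drop 3: Z rot1 at col 2 lands with bottom-row=4; cleared 0 line(s) (total 0); column heights now [0 1 6 7], max=7
Drop 4: J rot2 at col 1 lands with bottom-row=7; cleared 0 line(s) (total 0); column heights now [0 9 9 9], max=9
Drop 5: S rot2 at col 0 lands with bottom-row=9; cleared 0 line(s) (total 0); column heights now [10 11 11 9], max=11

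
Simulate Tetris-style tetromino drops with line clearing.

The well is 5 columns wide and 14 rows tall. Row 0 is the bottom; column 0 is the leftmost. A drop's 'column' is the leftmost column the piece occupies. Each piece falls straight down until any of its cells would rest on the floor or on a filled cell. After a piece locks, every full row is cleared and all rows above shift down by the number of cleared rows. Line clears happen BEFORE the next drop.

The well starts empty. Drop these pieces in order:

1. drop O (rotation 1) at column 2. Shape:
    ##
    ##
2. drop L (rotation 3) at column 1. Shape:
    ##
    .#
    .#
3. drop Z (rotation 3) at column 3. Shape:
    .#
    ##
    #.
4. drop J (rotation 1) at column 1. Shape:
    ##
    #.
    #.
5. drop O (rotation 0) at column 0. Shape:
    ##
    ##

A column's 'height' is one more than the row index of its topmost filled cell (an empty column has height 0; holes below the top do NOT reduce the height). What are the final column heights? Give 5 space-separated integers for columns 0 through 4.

Drop 1: O rot1 at col 2 lands with bottom-row=0; cleared 0 line(s) (total 0); column heights now [0 0 2 2 0], max=2
Drop 2: L rot3 at col 1 lands with bottom-row=2; cleared 0 line(s) (total 0); column heights now [0 5 5 2 0], max=5
Drop 3: Z rot3 at col 3 lands with bottom-row=2; cleared 0 line(s) (total 0); column heights now [0 5 5 4 5], max=5
Drop 4: J rot1 at col 1 lands with bottom-row=5; cleared 0 line(s) (total 0); column heights now [0 8 8 4 5], max=8
Drop 5: O rot0 at col 0 lands with bottom-row=8; cleared 0 line(s) (total 0); column heights now [10 10 8 4 5], max=10

Answer: 10 10 8 4 5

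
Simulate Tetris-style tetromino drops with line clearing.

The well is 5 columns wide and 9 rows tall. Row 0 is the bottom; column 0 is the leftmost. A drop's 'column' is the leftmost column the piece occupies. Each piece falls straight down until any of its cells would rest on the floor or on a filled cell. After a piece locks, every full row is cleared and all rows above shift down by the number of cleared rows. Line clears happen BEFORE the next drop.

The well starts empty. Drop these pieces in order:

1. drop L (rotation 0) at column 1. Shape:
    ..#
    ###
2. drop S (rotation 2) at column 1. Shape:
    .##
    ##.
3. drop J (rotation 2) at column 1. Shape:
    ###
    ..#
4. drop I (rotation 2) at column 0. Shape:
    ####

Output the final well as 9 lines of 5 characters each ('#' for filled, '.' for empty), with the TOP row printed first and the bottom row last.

Drop 1: L rot0 at col 1 lands with bottom-row=0; cleared 0 line(s) (total 0); column heights now [0 1 1 2 0], max=2
Drop 2: S rot2 at col 1 lands with bottom-row=1; cleared 0 line(s) (total 0); column heights now [0 2 3 3 0], max=3
Drop 3: J rot2 at col 1 lands with bottom-row=3; cleared 0 line(s) (total 0); column heights now [0 5 5 5 0], max=5
Drop 4: I rot2 at col 0 lands with bottom-row=5; cleared 0 line(s) (total 0); column heights now [6 6 6 6 0], max=6

Answer: .....
.....
.....
####.
.###.
...#.
..##.
.###.
.###.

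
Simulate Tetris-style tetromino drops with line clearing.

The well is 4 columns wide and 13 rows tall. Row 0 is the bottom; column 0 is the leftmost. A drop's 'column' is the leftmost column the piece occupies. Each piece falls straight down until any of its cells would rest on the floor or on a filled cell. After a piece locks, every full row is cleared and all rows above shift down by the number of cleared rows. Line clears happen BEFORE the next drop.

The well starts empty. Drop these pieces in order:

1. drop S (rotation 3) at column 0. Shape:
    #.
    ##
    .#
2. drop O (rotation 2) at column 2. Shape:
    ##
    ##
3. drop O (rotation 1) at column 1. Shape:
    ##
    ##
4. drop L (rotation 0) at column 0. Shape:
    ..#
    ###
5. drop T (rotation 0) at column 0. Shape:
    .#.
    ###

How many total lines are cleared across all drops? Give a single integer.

Drop 1: S rot3 at col 0 lands with bottom-row=0; cleared 0 line(s) (total 0); column heights now [3 2 0 0], max=3
Drop 2: O rot2 at col 2 lands with bottom-row=0; cleared 1 line(s) (total 1); column heights now [2 1 1 1], max=2
Drop 3: O rot1 at col 1 lands with bottom-row=1; cleared 0 line(s) (total 1); column heights now [2 3 3 1], max=3
Drop 4: L rot0 at col 0 lands with bottom-row=3; cleared 0 line(s) (total 1); column heights now [4 4 5 1], max=5
Drop 5: T rot0 at col 0 lands with bottom-row=5; cleared 0 line(s) (total 1); column heights now [6 7 6 1], max=7

Answer: 1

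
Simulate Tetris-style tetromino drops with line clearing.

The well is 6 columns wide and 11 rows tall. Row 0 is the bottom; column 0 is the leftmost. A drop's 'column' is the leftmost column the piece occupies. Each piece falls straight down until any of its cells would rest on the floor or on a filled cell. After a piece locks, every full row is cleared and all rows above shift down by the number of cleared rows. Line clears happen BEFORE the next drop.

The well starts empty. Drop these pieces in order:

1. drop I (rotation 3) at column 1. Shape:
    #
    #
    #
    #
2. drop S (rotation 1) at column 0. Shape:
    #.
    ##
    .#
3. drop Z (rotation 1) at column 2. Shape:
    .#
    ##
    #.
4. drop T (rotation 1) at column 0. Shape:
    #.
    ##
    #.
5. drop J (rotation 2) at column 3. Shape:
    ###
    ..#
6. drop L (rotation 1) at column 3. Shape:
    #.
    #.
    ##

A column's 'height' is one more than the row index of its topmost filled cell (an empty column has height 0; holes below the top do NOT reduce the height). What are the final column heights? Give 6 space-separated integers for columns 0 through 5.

Drop 1: I rot3 at col 1 lands with bottom-row=0; cleared 0 line(s) (total 0); column heights now [0 4 0 0 0 0], max=4
Drop 2: S rot1 at col 0 lands with bottom-row=4; cleared 0 line(s) (total 0); column heights now [7 6 0 0 0 0], max=7
Drop 3: Z rot1 at col 2 lands with bottom-row=0; cleared 0 line(s) (total 0); column heights now [7 6 2 3 0 0], max=7
Drop 4: T rot1 at col 0 lands with bottom-row=7; cleared 0 line(s) (total 0); column heights now [10 9 2 3 0 0], max=10
Drop 5: J rot2 at col 3 lands with bottom-row=2; cleared 0 line(s) (total 0); column heights now [10 9 2 4 4 4], max=10
Drop 6: L rot1 at col 3 lands with bottom-row=4; cleared 0 line(s) (total 0); column heights now [10 9 2 7 5 4], max=10

Answer: 10 9 2 7 5 4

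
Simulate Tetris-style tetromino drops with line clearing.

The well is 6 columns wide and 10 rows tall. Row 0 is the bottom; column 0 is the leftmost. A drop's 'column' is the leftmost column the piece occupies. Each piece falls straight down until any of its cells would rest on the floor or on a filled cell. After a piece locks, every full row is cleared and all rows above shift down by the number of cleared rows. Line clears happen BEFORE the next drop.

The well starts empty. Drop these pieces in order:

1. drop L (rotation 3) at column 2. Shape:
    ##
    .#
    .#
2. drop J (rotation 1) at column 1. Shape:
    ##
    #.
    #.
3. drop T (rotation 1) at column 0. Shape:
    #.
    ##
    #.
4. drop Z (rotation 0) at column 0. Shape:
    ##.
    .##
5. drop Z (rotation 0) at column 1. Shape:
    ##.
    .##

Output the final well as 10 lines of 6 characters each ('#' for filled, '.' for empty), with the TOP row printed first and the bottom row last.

Drop 1: L rot3 at col 2 lands with bottom-row=0; cleared 0 line(s) (total 0); column heights now [0 0 3 3 0 0], max=3
Drop 2: J rot1 at col 1 lands with bottom-row=1; cleared 0 line(s) (total 0); column heights now [0 4 4 3 0 0], max=4
Drop 3: T rot1 at col 0 lands with bottom-row=3; cleared 0 line(s) (total 0); column heights now [6 5 4 3 0 0], max=6
Drop 4: Z rot0 at col 0 lands with bottom-row=5; cleared 0 line(s) (total 0); column heights now [7 7 6 3 0 0], max=7
Drop 5: Z rot0 at col 1 lands with bottom-row=6; cleared 0 line(s) (total 0); column heights now [7 8 8 7 0 0], max=8

Answer: ......
......
.##...
####..
###...
##....
###...
.###..
.#.#..
...#..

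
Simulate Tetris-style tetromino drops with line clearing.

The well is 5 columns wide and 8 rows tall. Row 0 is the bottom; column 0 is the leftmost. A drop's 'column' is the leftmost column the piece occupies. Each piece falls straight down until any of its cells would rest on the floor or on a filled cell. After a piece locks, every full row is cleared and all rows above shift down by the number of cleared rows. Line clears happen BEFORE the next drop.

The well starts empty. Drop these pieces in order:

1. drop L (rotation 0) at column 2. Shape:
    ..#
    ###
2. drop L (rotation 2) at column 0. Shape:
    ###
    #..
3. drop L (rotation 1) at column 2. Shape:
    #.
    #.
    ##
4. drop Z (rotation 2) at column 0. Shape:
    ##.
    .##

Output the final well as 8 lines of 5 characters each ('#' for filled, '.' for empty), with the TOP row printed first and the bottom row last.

Drop 1: L rot0 at col 2 lands with bottom-row=0; cleared 0 line(s) (total 0); column heights now [0 0 1 1 2], max=2
Drop 2: L rot2 at col 0 lands with bottom-row=0; cleared 0 line(s) (total 0); column heights now [2 2 2 1 2], max=2
Drop 3: L rot1 at col 2 lands with bottom-row=2; cleared 0 line(s) (total 0); column heights now [2 2 5 3 2], max=5
Drop 4: Z rot2 at col 0 lands with bottom-row=5; cleared 0 line(s) (total 0); column heights now [7 7 6 3 2], max=7

Answer: .....
##...
.##..
..#..
..#..
..##.
###.#
#.###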